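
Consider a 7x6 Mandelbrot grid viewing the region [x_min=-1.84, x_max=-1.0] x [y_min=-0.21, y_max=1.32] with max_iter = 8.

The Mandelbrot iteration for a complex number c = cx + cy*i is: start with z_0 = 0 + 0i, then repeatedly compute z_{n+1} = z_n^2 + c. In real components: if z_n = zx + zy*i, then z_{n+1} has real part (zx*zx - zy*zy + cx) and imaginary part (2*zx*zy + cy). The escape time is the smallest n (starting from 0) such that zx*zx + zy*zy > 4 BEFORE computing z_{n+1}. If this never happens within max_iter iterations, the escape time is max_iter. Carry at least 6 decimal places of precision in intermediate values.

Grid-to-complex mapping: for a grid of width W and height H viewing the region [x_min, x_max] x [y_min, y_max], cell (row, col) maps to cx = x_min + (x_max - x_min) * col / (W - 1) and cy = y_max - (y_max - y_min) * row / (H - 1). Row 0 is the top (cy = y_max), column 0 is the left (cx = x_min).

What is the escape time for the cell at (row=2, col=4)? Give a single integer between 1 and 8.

Answer: 3

Derivation:
z_0 = 0 + 0i, c = -1.2800 + 0.7080i
Iter 1: z = -1.2800 + 0.7080i, |z|^2 = 2.1397
Iter 2: z = -0.1429 + -1.1045i, |z|^2 = 1.2403
Iter 3: z = -2.4795 + 1.0236i, |z|^2 = 7.1955
Escaped at iteration 3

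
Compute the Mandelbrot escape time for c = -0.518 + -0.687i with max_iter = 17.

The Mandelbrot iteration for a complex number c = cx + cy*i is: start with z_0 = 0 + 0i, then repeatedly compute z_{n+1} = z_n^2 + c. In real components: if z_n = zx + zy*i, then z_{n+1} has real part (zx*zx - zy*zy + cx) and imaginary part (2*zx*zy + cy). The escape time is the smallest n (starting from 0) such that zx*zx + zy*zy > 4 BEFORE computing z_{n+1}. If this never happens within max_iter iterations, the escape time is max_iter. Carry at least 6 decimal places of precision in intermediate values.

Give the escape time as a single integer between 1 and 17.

z_0 = 0 + 0i, c = -0.5180 + -0.6870i
Iter 1: z = -0.5180 + -0.6870i, |z|^2 = 0.7403
Iter 2: z = -0.7216 + 0.0247i, |z|^2 = 0.5214
Iter 3: z = 0.0022 + -0.7227i, |z|^2 = 0.5223
Iter 4: z = -1.0403 + -0.6901i, |z|^2 = 1.5585
Iter 5: z = 0.0879 + 0.7488i, |z|^2 = 0.5685
Iter 6: z = -1.0710 + -0.5553i, |z|^2 = 1.4555
Iter 7: z = 0.3207 + 0.5025i, |z|^2 = 0.3554
Iter 8: z = -0.6677 + -0.3646i, |z|^2 = 0.5787
Iter 9: z = -0.2052 + -0.2001i, |z|^2 = 0.0821
Iter 10: z = -0.5159 + -0.6049i, |z|^2 = 0.6321
Iter 11: z = -0.6177 + -0.0628i, |z|^2 = 0.3855
Iter 12: z = -0.1404 + -0.6094i, |z|^2 = 0.3911
Iter 13: z = -0.8696 + -0.5159i, |z|^2 = 1.0224
Iter 14: z = -0.0279 + 0.2103i, |z|^2 = 0.0450
Iter 15: z = -0.5614 + -0.6987i, |z|^2 = 0.8034
Iter 16: z = -0.6910 + 0.0976i, |z|^2 = 0.4870

Answer: 17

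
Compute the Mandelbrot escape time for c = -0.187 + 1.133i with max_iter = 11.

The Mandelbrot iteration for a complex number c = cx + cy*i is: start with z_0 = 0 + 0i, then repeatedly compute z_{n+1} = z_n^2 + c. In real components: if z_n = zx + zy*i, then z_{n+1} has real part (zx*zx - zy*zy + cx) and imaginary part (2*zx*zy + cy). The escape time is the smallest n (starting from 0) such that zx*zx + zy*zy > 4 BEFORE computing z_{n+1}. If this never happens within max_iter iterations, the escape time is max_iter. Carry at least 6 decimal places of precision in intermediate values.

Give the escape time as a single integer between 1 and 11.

z_0 = 0 + 0i, c = -0.1870 + 1.1330i
Iter 1: z = -0.1870 + 1.1330i, |z|^2 = 1.3187
Iter 2: z = -1.4357 + 0.7093i, |z|^2 = 2.5643
Iter 3: z = 1.3712 + -0.9036i, |z|^2 = 2.6968
Iter 4: z = 0.8768 + -1.3451i, |z|^2 = 2.5781
Iter 5: z = -1.2274 + -1.2258i, |z|^2 = 3.0093
Iter 6: z = -0.1831 + 4.1423i, |z|^2 = 17.1921
Escaped at iteration 6

Answer: 6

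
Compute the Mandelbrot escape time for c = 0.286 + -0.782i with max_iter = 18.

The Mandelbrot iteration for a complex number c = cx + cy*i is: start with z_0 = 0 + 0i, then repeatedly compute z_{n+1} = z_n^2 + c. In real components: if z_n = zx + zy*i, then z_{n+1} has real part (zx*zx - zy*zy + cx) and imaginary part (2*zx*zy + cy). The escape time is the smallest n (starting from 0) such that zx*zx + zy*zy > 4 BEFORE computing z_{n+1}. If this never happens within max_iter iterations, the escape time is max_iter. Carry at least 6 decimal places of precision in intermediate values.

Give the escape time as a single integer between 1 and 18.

Answer: 5

Derivation:
z_0 = 0 + 0i, c = 0.2860 + -0.7820i
Iter 1: z = 0.2860 + -0.7820i, |z|^2 = 0.6933
Iter 2: z = -0.2437 + -1.2293i, |z|^2 = 1.5706
Iter 3: z = -1.1658 + -0.1828i, |z|^2 = 1.3925
Iter 4: z = 1.6117 + -0.3559i, |z|^2 = 2.7241
Iter 5: z = 2.7568 + -1.9291i, |z|^2 = 11.3211
Escaped at iteration 5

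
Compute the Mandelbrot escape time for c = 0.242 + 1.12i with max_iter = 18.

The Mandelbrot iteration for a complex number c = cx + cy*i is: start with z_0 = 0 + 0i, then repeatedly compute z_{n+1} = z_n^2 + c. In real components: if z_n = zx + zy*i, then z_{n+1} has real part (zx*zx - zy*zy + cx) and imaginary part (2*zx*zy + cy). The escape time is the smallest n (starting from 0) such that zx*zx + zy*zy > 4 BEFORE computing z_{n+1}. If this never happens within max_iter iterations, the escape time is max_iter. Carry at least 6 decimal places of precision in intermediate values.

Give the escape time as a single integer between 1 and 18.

Answer: 3

Derivation:
z_0 = 0 + 0i, c = 0.2420 + 1.1200i
Iter 1: z = 0.2420 + 1.1200i, |z|^2 = 1.3130
Iter 2: z = -0.9538 + 1.6621i, |z|^2 = 3.6723
Iter 3: z = -1.6107 + -2.0507i, |z|^2 = 6.7998
Escaped at iteration 3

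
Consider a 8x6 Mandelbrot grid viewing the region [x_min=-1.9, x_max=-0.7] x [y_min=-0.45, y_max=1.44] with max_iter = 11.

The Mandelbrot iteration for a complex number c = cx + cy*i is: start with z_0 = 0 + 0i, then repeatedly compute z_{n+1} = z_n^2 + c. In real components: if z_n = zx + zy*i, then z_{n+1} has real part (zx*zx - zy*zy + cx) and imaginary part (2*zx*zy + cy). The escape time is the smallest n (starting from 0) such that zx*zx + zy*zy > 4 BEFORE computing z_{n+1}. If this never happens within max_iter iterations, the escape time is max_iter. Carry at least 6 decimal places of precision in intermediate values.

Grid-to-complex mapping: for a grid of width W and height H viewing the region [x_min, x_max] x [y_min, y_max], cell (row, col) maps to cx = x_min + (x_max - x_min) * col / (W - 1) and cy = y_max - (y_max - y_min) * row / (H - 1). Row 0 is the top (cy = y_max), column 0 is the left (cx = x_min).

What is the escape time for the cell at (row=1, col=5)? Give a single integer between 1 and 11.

Answer: 3

Derivation:
z_0 = 0 + 0i, c = -1.0429 + 1.0620i
Iter 1: z = -1.0429 + 1.0620i, |z|^2 = 2.2154
Iter 2: z = -1.0832 + -1.1530i, |z|^2 = 2.5027
Iter 3: z = -1.1991 + 3.5598i, |z|^2 = 14.1101
Escaped at iteration 3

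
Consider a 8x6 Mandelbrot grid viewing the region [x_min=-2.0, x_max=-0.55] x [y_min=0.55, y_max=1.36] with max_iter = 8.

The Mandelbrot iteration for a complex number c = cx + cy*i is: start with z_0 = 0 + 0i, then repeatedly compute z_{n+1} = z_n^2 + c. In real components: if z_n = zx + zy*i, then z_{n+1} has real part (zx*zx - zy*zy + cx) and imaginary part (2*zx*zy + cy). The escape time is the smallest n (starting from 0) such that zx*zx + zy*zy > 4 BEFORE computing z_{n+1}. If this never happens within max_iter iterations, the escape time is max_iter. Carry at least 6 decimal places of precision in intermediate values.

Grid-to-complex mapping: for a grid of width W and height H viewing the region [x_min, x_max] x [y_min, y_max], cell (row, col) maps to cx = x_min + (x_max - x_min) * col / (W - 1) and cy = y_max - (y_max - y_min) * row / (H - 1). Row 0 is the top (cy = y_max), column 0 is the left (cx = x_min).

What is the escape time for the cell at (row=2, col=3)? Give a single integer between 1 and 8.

Answer: 3

Derivation:
z_0 = 0 + 0i, c = -1.3786 + 1.0360i
Iter 1: z = -1.3786 + 1.0360i, |z|^2 = 2.9738
Iter 2: z = -0.5514 + -1.8204i, |z|^2 = 3.6179
Iter 3: z = -4.3884 + 3.0436i, |z|^2 = 28.5211
Escaped at iteration 3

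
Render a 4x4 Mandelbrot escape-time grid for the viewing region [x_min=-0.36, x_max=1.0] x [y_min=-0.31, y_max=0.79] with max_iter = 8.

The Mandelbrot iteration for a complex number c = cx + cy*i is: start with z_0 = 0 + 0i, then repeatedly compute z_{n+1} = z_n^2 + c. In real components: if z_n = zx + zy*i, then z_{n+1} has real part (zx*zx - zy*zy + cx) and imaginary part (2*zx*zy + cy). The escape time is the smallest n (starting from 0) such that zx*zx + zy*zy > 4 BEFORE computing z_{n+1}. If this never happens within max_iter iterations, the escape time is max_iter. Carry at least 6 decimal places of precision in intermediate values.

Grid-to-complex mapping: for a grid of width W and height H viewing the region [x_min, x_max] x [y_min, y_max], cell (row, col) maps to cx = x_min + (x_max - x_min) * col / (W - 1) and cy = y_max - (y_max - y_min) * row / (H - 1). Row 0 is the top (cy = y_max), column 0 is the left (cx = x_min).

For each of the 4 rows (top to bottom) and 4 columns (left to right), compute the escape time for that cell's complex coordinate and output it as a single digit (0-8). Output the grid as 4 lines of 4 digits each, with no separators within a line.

Answer: 7732
8842
8842
8842

Derivation:
(row=0, col=0): c = -0.3600 + 0.7900i → escape time 7
(row=0, col=1): c = 0.0933 + 0.7900i → escape time 7
(row=0, col=2): c = 0.5467 + 0.7900i → escape time 3
(row=0, col=3): c = 1.0000 + 0.7900i → escape time 2
(row=1, col=0): c = -0.3600 + 0.4233i → escape time 8
(row=1, col=1): c = 0.0933 + 0.4233i → escape time 8
(row=1, col=2): c = 0.5467 + 0.4233i → escape time 4
(row=1, col=3): c = 1.0000 + 0.4233i → escape time 2
(row=2, col=0): c = -0.3600 + 0.0567i → escape time 8
(row=2, col=1): c = 0.0933 + 0.0567i → escape time 8
(row=2, col=2): c = 0.5467 + 0.0567i → escape time 4
(row=2, col=3): c = 1.0000 + 0.0567i → escape time 2
(row=3, col=0): c = -0.3600 + -0.3100i → escape time 8
(row=3, col=1): c = 0.0933 + -0.3100i → escape time 8
(row=3, col=2): c = 0.5467 + -0.3100i → escape time 4
(row=3, col=3): c = 1.0000 + -0.3100i → escape time 2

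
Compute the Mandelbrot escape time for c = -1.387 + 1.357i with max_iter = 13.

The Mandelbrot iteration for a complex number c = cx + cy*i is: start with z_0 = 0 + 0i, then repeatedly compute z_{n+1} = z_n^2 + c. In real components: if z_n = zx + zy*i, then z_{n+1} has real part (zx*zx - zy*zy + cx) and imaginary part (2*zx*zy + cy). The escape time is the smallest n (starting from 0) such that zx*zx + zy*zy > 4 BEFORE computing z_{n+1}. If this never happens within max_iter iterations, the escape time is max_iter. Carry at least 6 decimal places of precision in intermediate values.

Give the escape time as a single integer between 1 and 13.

z_0 = 0 + 0i, c = -1.3870 + 1.3570i
Iter 1: z = -1.3870 + 1.3570i, |z|^2 = 3.7652
Iter 2: z = -1.3047 + -2.4073i, |z|^2 = 7.4974
Escaped at iteration 2

Answer: 2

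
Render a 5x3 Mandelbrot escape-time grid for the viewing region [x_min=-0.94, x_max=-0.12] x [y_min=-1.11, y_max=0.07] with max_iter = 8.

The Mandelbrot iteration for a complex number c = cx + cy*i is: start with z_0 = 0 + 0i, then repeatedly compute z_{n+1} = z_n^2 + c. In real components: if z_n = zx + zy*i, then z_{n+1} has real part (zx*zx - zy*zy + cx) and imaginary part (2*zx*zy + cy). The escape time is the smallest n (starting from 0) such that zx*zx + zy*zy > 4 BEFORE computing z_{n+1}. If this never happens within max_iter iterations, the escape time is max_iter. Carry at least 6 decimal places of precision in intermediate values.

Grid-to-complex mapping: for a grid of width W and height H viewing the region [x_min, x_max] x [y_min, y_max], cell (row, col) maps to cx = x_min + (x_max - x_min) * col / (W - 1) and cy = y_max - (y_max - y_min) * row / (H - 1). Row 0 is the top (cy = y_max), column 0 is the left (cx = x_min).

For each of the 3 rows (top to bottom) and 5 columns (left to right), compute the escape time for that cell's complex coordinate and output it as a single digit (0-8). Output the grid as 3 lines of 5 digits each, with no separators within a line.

Answer: 88888
56888
33345

Derivation:
(row=0, col=0): c = -0.9400 + 0.0700i → escape time 8
(row=0, col=1): c = -0.7350 + 0.0700i → escape time 8
(row=0, col=2): c = -0.5300 + 0.0700i → escape time 8
(row=0, col=3): c = -0.3250 + 0.0700i → escape time 8
(row=0, col=4): c = -0.1200 + 0.0700i → escape time 8
(row=1, col=0): c = -0.9400 + -0.5200i → escape time 5
(row=1, col=1): c = -0.7350 + -0.5200i → escape time 6
(row=1, col=2): c = -0.5300 + -0.5200i → escape time 8
(row=1, col=3): c = -0.3250 + -0.5200i → escape time 8
(row=1, col=4): c = -0.1200 + -0.5200i → escape time 8
(row=2, col=0): c = -0.9400 + -1.1100i → escape time 3
(row=2, col=1): c = -0.7350 + -1.1100i → escape time 3
(row=2, col=2): c = -0.5300 + -1.1100i → escape time 3
(row=2, col=3): c = -0.3250 + -1.1100i → escape time 4
(row=2, col=4): c = -0.1200 + -1.1100i → escape time 5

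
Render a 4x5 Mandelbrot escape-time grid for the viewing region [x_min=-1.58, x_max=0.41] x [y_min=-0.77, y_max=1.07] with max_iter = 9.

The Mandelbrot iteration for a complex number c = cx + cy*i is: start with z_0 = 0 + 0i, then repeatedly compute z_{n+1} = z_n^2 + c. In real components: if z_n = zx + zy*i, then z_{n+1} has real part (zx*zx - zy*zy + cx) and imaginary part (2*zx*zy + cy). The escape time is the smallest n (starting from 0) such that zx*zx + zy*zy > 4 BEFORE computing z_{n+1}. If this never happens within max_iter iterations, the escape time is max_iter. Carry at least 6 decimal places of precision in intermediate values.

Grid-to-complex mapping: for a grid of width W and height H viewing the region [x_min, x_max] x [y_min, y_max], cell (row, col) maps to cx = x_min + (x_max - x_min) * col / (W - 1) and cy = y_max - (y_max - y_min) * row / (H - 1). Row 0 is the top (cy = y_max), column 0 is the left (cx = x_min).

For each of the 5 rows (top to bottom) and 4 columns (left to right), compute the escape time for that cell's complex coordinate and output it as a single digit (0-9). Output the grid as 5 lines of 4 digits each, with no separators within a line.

(row=0, col=0): c = -1.5800 + 1.0700i → escape time 2
(row=0, col=1): c = -0.9167 + 1.0700i → escape time 3
(row=0, col=2): c = -0.2533 + 1.0700i → escape time 6
(row=0, col=3): c = 0.4100 + 1.0700i → escape time 2
(row=1, col=0): c = -1.5800 + 0.6100i → escape time 3
(row=1, col=1): c = -0.9167 + 0.6100i → escape time 5
(row=1, col=2): c = -0.2533 + 0.6100i → escape time 9
(row=1, col=3): c = 0.4100 + 0.6100i → escape time 9
(row=2, col=0): c = -1.5800 + 0.1500i → escape time 5
(row=2, col=1): c = -0.9167 + 0.1500i → escape time 9
(row=2, col=2): c = -0.2533 + 0.1500i → escape time 9
(row=2, col=3): c = 0.4100 + 0.1500i → escape time 9
(row=3, col=0): c = -1.5800 + -0.3100i → escape time 4
(row=3, col=1): c = -0.9167 + -0.3100i → escape time 9
(row=3, col=2): c = -0.2533 + -0.3100i → escape time 9
(row=3, col=3): c = 0.4100 + -0.3100i → escape time 9
(row=4, col=0): c = -1.5800 + -0.7700i → escape time 3
(row=4, col=1): c = -0.9167 + -0.7700i → escape time 4
(row=4, col=2): c = -0.2533 + -0.7700i → escape time 9
(row=4, col=3): c = 0.4100 + -0.7700i → escape time 4

Answer: 2362
3599
5999
4999
3494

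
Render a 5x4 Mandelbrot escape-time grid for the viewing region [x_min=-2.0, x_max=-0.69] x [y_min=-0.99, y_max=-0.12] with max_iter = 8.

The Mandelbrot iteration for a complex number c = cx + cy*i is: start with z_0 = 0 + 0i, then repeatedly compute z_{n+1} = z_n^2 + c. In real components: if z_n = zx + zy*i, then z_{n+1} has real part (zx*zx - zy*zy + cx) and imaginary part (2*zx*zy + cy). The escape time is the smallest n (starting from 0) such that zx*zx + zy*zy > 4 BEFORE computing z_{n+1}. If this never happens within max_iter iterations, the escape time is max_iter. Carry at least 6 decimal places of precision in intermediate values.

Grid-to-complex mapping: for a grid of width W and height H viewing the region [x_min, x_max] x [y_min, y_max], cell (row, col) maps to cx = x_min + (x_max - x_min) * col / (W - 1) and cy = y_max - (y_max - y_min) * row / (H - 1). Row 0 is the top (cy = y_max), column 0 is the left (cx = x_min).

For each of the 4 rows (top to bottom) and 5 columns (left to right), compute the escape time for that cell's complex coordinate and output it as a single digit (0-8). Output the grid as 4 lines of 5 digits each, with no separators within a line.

Answer: 15888
13568
13345
12334

Derivation:
(row=0, col=0): c = -2.0000 + -0.1200i → escape time 1
(row=0, col=1): c = -1.6725 + -0.1200i → escape time 5
(row=0, col=2): c = -1.3450 + -0.1200i → escape time 8
(row=0, col=3): c = -1.0175 + -0.1200i → escape time 8
(row=0, col=4): c = -0.6900 + -0.1200i → escape time 8
(row=1, col=0): c = -2.0000 + -0.4100i → escape time 1
(row=1, col=1): c = -1.6725 + -0.4100i → escape time 3
(row=1, col=2): c = -1.3450 + -0.4100i → escape time 5
(row=1, col=3): c = -1.0175 + -0.4100i → escape time 6
(row=1, col=4): c = -0.6900 + -0.4100i → escape time 8
(row=2, col=0): c = -2.0000 + -0.7000i → escape time 1
(row=2, col=1): c = -1.6725 + -0.7000i → escape time 3
(row=2, col=2): c = -1.3450 + -0.7000i → escape time 3
(row=2, col=3): c = -1.0175 + -0.7000i → escape time 4
(row=2, col=4): c = -0.6900 + -0.7000i → escape time 5
(row=3, col=0): c = -2.0000 + -0.9900i → escape time 1
(row=3, col=1): c = -1.6725 + -0.9900i → escape time 2
(row=3, col=2): c = -1.3450 + -0.9900i → escape time 3
(row=3, col=3): c = -1.0175 + -0.9900i → escape time 3
(row=3, col=4): c = -0.6900 + -0.9900i → escape time 4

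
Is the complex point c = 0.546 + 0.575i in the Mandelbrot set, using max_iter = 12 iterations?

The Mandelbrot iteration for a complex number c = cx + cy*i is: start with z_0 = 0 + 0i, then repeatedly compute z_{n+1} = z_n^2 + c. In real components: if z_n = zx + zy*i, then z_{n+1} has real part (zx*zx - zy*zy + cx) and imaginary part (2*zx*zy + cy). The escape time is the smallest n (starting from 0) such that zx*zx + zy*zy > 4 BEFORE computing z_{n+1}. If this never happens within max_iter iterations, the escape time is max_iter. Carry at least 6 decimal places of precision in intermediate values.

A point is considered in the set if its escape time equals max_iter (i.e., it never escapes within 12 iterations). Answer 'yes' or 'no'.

z_0 = 0 + 0i, c = 0.5460 + 0.5750i
Iter 1: z = 0.5460 + 0.5750i, |z|^2 = 0.6287
Iter 2: z = 0.5135 + 1.2029i, |z|^2 = 1.7106
Iter 3: z = -0.6373 + 1.8104i, |z|^2 = 3.6835
Iter 4: z = -2.3252 + -1.7325i, |z|^2 = 8.4082
Escaped at iteration 4

Answer: no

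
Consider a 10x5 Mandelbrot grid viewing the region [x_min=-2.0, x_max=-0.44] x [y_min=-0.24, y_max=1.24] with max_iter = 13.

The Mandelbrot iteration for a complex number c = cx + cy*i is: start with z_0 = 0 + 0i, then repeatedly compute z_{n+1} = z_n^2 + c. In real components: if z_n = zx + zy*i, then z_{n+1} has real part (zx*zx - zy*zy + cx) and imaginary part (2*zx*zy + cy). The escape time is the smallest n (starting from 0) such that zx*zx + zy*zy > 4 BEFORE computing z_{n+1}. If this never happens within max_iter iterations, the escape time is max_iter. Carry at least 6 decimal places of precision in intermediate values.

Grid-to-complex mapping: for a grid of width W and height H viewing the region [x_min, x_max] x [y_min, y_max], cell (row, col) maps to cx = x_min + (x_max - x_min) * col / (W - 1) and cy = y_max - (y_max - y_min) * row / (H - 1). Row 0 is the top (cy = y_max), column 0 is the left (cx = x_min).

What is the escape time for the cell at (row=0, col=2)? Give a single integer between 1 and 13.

z_0 = 0 + 0i, c = -1.6533 + 1.2400i
Iter 1: z = -1.6533 + 1.2400i, |z|^2 = 4.2711
Escaped at iteration 1

Answer: 1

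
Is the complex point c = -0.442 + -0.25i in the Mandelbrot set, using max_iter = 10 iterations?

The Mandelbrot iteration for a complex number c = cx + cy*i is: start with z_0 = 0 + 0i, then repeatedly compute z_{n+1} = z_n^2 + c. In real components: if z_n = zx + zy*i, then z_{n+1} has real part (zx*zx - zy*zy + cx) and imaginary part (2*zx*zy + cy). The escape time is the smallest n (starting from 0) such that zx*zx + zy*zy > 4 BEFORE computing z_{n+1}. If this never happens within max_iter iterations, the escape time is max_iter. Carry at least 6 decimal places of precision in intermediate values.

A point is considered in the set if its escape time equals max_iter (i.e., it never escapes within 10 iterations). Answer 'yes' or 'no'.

Answer: yes

Derivation:
z_0 = 0 + 0i, c = -0.4420 + -0.2500i
Iter 1: z = -0.4420 + -0.2500i, |z|^2 = 0.2579
Iter 2: z = -0.3091 + -0.0290i, |z|^2 = 0.0964
Iter 3: z = -0.3473 + -0.2321i, |z|^2 = 0.1745
Iter 4: z = -0.3753 + -0.0888i, |z|^2 = 0.1487
Iter 5: z = -0.3091 + -0.1833i, |z|^2 = 0.1291
Iter 6: z = -0.3801 + -0.1367i, |z|^2 = 0.1631
Iter 7: z = -0.3162 + -0.1461i, |z|^2 = 0.1213
Iter 8: z = -0.3634 + -0.1576i, |z|^2 = 0.1569
Iter 9: z = -0.3348 + -0.1355i, |z|^2 = 0.1304
Did not escape in 10 iterations → in set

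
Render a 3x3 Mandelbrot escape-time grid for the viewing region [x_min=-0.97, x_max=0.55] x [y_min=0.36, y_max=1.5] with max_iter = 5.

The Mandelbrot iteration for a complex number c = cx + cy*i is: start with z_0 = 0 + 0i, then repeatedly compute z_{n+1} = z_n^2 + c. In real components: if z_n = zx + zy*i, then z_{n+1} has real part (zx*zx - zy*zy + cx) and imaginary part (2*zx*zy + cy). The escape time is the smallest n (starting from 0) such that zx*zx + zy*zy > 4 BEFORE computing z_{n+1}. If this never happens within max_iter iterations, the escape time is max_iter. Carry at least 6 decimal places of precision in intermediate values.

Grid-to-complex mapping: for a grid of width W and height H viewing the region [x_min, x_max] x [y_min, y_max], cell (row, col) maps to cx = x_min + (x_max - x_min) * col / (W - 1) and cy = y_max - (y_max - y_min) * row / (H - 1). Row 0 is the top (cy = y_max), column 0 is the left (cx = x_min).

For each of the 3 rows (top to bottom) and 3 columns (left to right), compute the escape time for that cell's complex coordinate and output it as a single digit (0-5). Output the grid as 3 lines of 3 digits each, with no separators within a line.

(row=0, col=0): c = -0.9700 + 1.5000i → escape time 2
(row=0, col=1): c = -0.2100 + 1.5000i → escape time 2
(row=0, col=2): c = 0.5500 + 1.5000i → escape time 2
(row=1, col=0): c = -0.9700 + 0.9300i → escape time 3
(row=1, col=1): c = -0.2100 + 0.9300i → escape time 5
(row=1, col=2): c = 0.5500 + 0.9300i → escape time 3
(row=2, col=0): c = -0.9700 + 0.3600i → escape time 5
(row=2, col=1): c = -0.2100 + 0.3600i → escape time 5
(row=2, col=2): c = 0.5500 + 0.3600i → escape time 4

Answer: 222
353
554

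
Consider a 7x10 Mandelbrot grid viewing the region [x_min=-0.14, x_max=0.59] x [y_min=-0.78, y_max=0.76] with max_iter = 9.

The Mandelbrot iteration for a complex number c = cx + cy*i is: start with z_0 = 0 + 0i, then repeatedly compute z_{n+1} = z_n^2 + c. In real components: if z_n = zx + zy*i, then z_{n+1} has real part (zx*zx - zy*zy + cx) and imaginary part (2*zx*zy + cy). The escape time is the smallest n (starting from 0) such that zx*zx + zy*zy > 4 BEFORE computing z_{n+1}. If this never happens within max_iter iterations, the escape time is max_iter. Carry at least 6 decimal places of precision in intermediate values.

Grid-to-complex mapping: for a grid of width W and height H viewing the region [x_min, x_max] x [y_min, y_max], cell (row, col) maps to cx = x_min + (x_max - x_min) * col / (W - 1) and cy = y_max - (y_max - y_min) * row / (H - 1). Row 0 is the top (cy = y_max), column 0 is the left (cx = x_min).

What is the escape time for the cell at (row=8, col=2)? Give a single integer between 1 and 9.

Answer: 9

Derivation:
z_0 = 0 + 0i, c = 0.1033 + -0.6089i
Iter 1: z = 0.1033 + -0.6089i, |z|^2 = 0.3814
Iter 2: z = -0.2567 + -0.7347i, |z|^2 = 0.6057
Iter 3: z = -0.3706 + -0.2316i, |z|^2 = 0.1910
Iter 4: z = 0.1870 + -0.4372i, |z|^2 = 0.2261
Iter 5: z = -0.0529 + -0.7724i, |z|^2 = 0.5994
Iter 6: z = -0.4905 + -0.5272i, |z|^2 = 0.5186
Iter 7: z = 0.0659 + -0.0917i, |z|^2 = 0.0128
Iter 8: z = 0.0993 + -0.6210i, |z|^2 = 0.3955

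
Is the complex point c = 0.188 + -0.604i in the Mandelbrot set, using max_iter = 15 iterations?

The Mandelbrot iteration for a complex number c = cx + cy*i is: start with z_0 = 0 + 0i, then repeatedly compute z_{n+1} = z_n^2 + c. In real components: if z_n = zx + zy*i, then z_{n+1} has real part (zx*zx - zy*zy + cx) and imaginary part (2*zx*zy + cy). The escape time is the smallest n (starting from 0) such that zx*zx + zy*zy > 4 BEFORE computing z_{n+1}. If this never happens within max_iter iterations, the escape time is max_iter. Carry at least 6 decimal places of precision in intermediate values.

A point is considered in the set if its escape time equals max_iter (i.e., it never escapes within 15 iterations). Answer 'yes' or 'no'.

Answer: no

Derivation:
z_0 = 0 + 0i, c = 0.1880 + -0.6040i
Iter 1: z = 0.1880 + -0.6040i, |z|^2 = 0.4002
Iter 2: z = -0.1415 + -0.8311i, |z|^2 = 0.7107
Iter 3: z = -0.4827 + -0.3688i, |z|^2 = 0.3691
Iter 4: z = 0.2850 + -0.2479i, |z|^2 = 0.1427
Iter 5: z = 0.2078 + -0.7453i, |z|^2 = 0.5986
Iter 6: z = -0.3243 + -0.9137i, |z|^2 = 0.9400
Iter 7: z = -0.5416 + -0.0114i, |z|^2 = 0.2935
Iter 8: z = 0.4812 + -0.5917i, |z|^2 = 0.5816
Iter 9: z = 0.0695 + -1.1734i, |z|^2 = 1.3818
Iter 10: z = -1.1841 + -0.7672i, |z|^2 = 1.9908
Iter 11: z = 1.0016 + 1.2129i, |z|^2 = 2.4744
Iter 12: z = -0.2798 + 1.8258i, |z|^2 = 3.4117
Iter 13: z = -3.0671 + -1.6258i, |z|^2 = 12.0505
Escaped at iteration 13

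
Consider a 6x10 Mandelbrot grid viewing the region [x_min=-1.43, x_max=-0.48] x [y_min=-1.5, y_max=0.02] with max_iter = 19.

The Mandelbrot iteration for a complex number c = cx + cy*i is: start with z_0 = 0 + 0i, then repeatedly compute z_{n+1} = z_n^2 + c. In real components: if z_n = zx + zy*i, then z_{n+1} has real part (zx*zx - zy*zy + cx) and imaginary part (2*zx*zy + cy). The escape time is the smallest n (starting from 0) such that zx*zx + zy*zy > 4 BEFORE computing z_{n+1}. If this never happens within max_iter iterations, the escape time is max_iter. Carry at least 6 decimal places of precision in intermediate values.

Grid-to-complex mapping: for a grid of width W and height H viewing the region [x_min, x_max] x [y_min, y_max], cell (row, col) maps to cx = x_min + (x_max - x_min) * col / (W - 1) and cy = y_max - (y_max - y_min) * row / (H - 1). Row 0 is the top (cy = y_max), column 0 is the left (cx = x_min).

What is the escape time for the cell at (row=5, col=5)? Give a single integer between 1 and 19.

Answer: 5

Derivation:
z_0 = 0 + 0i, c = -0.4800 + -0.8244i
Iter 1: z = -0.4800 + -0.8244i, |z|^2 = 0.9101
Iter 2: z = -0.9293 + -0.0330i, |z|^2 = 0.8647
Iter 3: z = 0.3825 + -0.7632i, |z|^2 = 0.7287
Iter 4: z = -0.9161 + -1.4083i, |z|^2 = 2.8225
Iter 5: z = -1.6241 + 1.7558i, |z|^2 = 5.7204
Escaped at iteration 5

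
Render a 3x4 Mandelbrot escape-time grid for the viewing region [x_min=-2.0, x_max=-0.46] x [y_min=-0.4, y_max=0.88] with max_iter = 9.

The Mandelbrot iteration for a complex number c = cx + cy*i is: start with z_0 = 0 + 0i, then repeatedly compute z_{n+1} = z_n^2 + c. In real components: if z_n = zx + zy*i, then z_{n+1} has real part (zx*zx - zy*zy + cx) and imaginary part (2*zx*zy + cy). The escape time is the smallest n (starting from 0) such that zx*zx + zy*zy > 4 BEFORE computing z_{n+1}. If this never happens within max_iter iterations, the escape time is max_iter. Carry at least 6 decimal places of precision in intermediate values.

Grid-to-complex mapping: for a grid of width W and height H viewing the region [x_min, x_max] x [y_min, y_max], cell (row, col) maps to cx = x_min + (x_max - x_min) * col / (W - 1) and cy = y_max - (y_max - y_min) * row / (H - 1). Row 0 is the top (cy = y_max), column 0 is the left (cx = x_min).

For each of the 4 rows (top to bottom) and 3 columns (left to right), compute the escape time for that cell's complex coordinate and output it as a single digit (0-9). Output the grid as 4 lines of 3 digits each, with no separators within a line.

(row=0, col=0): c = -2.0000 + 0.8800i → escape time 1
(row=0, col=1): c = -1.2300 + 0.8800i → escape time 3
(row=0, col=2): c = -0.4600 + 0.8800i → escape time 5
(row=1, col=0): c = -2.0000 + 0.4533i → escape time 1
(row=1, col=1): c = -1.2300 + 0.4533i → escape time 6
(row=1, col=2): c = -0.4600 + 0.4533i → escape time 9
(row=2, col=0): c = -2.0000 + 0.0267i → escape time 1
(row=2, col=1): c = -1.2300 + 0.0267i → escape time 9
(row=2, col=2): c = -0.4600 + 0.0267i → escape time 9
(row=3, col=0): c = -2.0000 + -0.4000i → escape time 1
(row=3, col=1): c = -1.2300 + -0.4000i → escape time 8
(row=3, col=2): c = -0.4600 + -0.4000i → escape time 9

Answer: 135
169
199
189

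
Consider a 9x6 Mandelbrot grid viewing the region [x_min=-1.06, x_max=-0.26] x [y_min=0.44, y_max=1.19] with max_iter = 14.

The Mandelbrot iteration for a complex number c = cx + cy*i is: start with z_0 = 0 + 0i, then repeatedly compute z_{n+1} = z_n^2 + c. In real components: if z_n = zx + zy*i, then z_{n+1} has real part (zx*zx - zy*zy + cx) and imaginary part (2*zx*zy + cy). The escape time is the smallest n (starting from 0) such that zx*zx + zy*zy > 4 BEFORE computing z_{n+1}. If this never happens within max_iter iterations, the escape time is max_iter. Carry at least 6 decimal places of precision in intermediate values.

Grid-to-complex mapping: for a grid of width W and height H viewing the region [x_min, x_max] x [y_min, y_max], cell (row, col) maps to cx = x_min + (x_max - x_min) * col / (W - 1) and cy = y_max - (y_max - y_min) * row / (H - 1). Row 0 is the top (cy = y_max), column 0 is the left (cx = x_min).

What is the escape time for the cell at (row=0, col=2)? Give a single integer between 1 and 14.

z_0 = 0 + 0i, c = -0.8600 + 1.1900i
Iter 1: z = -0.8600 + 1.1900i, |z|^2 = 2.1557
Iter 2: z = -1.5365 + -0.8568i, |z|^2 = 3.0949
Iter 3: z = 0.7667 + 3.8229i, |z|^2 = 15.2028
Escaped at iteration 3

Answer: 3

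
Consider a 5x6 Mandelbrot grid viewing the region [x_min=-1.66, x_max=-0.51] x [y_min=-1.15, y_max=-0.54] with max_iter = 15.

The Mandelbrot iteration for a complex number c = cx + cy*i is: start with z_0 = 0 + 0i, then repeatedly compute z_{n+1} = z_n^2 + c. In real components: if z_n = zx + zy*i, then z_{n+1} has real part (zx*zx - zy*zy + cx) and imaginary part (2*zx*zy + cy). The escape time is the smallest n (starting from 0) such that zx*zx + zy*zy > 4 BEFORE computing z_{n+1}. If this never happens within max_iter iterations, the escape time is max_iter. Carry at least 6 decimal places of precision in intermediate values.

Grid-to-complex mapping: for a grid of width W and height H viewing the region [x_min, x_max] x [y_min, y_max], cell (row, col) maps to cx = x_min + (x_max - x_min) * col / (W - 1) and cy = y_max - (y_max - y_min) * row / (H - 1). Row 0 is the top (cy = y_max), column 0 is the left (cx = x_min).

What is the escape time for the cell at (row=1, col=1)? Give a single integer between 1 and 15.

Answer: 3

Derivation:
z_0 = 0 + 0i, c = -1.3725 + -0.6620i
Iter 1: z = -1.3725 + -0.6620i, |z|^2 = 2.3220
Iter 2: z = 0.0730 + 1.1552i, |z|^2 = 1.3398
Iter 3: z = -2.7016 + -0.4933i, |z|^2 = 7.5422
Escaped at iteration 3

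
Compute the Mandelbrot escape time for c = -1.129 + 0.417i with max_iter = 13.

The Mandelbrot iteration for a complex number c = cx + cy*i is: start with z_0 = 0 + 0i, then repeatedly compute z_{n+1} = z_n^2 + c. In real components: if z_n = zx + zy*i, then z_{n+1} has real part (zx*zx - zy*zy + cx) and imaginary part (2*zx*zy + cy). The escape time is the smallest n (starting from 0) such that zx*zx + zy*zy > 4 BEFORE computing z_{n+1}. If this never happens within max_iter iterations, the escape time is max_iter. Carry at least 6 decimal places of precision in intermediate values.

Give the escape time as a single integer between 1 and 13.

Answer: 6

Derivation:
z_0 = 0 + 0i, c = -1.1290 + 0.4170i
Iter 1: z = -1.1290 + 0.4170i, |z|^2 = 1.4485
Iter 2: z = -0.0282 + -0.5246i, |z|^2 = 0.2760
Iter 3: z = -1.4034 + 0.4466i, |z|^2 = 2.1690
Iter 4: z = 0.6410 + -0.8366i, |z|^2 = 1.1108
Iter 5: z = -1.4180 + -0.6556i, |z|^2 = 2.4405
Iter 6: z = 0.4520 + 2.2762i, |z|^2 = 5.3856
Escaped at iteration 6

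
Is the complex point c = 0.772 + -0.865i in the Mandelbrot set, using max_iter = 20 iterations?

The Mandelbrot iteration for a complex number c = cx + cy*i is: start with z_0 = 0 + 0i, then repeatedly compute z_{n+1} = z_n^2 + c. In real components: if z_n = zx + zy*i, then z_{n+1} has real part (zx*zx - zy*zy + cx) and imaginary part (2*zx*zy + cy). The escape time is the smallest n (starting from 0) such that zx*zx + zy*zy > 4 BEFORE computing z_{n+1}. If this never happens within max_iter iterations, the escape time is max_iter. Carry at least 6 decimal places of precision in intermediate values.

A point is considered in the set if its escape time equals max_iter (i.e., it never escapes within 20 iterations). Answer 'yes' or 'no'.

Answer: no

Derivation:
z_0 = 0 + 0i, c = 0.7720 + -0.8650i
Iter 1: z = 0.7720 + -0.8650i, |z|^2 = 1.3442
Iter 2: z = 0.6198 + -2.2006i, |z|^2 = 5.2266
Escaped at iteration 2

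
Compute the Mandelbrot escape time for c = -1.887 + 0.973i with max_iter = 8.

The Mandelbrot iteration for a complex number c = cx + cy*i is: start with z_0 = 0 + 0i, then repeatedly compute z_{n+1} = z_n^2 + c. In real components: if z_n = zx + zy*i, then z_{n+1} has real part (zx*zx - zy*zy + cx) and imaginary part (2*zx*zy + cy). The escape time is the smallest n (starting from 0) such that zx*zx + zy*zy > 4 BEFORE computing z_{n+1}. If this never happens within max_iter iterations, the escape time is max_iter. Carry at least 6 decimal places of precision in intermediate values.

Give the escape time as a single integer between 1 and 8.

z_0 = 0 + 0i, c = -1.8870 + 0.9730i
Iter 1: z = -1.8870 + 0.9730i, |z|^2 = 4.5075
Escaped at iteration 1

Answer: 1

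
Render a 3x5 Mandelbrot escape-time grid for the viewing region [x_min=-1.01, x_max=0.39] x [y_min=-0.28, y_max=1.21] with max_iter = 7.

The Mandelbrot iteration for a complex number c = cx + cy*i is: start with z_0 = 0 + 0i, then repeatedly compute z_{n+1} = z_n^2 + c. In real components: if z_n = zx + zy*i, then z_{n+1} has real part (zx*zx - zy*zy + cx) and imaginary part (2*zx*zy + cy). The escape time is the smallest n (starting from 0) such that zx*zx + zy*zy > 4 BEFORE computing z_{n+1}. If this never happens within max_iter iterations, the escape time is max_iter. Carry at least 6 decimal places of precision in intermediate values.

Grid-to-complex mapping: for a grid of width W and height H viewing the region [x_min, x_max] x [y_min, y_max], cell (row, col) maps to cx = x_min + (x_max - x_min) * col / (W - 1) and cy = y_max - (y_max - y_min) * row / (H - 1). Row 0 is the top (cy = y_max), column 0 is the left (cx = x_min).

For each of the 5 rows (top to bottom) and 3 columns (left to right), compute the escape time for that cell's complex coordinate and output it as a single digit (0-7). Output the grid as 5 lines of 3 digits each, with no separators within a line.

Answer: 332
374
577
777
777

Derivation:
(row=0, col=0): c = -1.0100 + 1.2100i → escape time 3
(row=0, col=1): c = -0.3100 + 1.2100i → escape time 3
(row=0, col=2): c = 0.3900 + 1.2100i → escape time 2
(row=1, col=0): c = -1.0100 + 0.8375i → escape time 3
(row=1, col=1): c = -0.3100 + 0.8375i → escape time 7
(row=1, col=2): c = 0.3900 + 0.8375i → escape time 4
(row=2, col=0): c = -1.0100 + 0.4650i → escape time 5
(row=2, col=1): c = -0.3100 + 0.4650i → escape time 7
(row=2, col=2): c = 0.3900 + 0.4650i → escape time 7
(row=3, col=0): c = -1.0100 + 0.0925i → escape time 7
(row=3, col=1): c = -0.3100 + 0.0925i → escape time 7
(row=3, col=2): c = 0.3900 + 0.0925i → escape time 7
(row=4, col=0): c = -1.0100 + -0.2800i → escape time 7
(row=4, col=1): c = -0.3100 + -0.2800i → escape time 7
(row=4, col=2): c = 0.3900 + -0.2800i → escape time 7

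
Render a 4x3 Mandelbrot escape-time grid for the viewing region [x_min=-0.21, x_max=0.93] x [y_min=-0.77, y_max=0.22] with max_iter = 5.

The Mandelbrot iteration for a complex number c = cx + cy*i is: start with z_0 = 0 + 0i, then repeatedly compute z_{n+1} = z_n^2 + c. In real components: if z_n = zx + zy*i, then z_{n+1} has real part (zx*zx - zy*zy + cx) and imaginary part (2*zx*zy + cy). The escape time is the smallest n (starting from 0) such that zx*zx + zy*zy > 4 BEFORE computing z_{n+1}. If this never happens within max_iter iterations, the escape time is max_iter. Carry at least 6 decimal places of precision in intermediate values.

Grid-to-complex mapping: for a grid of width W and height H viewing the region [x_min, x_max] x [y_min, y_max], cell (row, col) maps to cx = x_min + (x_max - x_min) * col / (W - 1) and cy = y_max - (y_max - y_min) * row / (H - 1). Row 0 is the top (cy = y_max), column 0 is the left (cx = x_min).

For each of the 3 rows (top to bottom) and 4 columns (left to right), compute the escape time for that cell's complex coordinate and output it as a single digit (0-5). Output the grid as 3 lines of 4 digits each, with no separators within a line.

Answer: 5543
5543
5532

Derivation:
(row=0, col=0): c = -0.2100 + 0.2200i → escape time 5
(row=0, col=1): c = 0.1700 + 0.2200i → escape time 5
(row=0, col=2): c = 0.5500 + 0.2200i → escape time 4
(row=0, col=3): c = 0.9300 + 0.2200i → escape time 3
(row=1, col=0): c = -0.2100 + -0.2750i → escape time 5
(row=1, col=1): c = 0.1700 + -0.2750i → escape time 5
(row=1, col=2): c = 0.5500 + -0.2750i → escape time 4
(row=1, col=3): c = 0.9300 + -0.2750i → escape time 3
(row=2, col=0): c = -0.2100 + -0.7700i → escape time 5
(row=2, col=1): c = 0.1700 + -0.7700i → escape time 5
(row=2, col=2): c = 0.5500 + -0.7700i → escape time 3
(row=2, col=3): c = 0.9300 + -0.7700i → escape time 2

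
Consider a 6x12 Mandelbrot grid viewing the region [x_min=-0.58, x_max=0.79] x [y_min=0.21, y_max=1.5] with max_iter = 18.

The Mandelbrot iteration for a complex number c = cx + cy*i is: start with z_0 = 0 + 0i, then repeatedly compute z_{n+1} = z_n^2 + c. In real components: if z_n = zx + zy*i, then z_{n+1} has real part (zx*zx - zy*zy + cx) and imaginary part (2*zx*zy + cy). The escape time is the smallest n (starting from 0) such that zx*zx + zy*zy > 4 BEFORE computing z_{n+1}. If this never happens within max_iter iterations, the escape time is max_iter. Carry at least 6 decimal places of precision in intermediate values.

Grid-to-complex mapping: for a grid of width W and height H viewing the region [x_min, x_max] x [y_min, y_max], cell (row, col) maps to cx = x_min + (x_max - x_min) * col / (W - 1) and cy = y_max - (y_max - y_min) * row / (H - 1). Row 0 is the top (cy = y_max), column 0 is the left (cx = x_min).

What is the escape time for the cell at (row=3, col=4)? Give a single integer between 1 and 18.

Answer: 2

Derivation:
z_0 = 0 + 0i, c = 0.5160 + 1.1482i
Iter 1: z = 0.5160 + 1.1482i, |z|^2 = 1.5846
Iter 2: z = -0.5361 + 2.3331i, |z|^2 = 5.7307
Escaped at iteration 2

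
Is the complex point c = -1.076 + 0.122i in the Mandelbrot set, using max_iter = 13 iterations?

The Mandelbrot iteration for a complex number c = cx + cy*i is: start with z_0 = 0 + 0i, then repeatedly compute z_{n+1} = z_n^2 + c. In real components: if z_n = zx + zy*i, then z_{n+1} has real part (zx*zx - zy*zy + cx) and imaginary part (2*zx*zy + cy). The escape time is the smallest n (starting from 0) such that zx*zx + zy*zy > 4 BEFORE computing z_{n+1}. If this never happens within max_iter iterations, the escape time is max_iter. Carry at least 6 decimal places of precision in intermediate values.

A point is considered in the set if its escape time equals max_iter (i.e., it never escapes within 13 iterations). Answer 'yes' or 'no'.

z_0 = 0 + 0i, c = -1.0760 + 0.1220i
Iter 1: z = -1.0760 + 0.1220i, |z|^2 = 1.1727
Iter 2: z = 0.0669 + -0.1405i, |z|^2 = 0.0242
Iter 3: z = -1.0913 + 0.1032i, |z|^2 = 1.2015
Iter 4: z = 0.1042 + -0.1032i, |z|^2 = 0.0215
Iter 5: z = -1.0758 + 0.1005i, |z|^2 = 1.1674
Iter 6: z = 0.0712 + -0.0942i, |z|^2 = 0.0139
Iter 7: z = -1.0798 + 0.1086i, |z|^2 = 1.1778
Iter 8: z = 0.0782 + -0.1125i, |z|^2 = 0.0188
Iter 9: z = -1.0825 + 0.1044i, |z|^2 = 1.1828
Iter 10: z = 0.0850 + -0.1041i, |z|^2 = 0.0181
Iter 11: z = -1.0796 + 0.1043i, |z|^2 = 1.1764
Iter 12: z = 0.0787 + -0.1032i, |z|^2 = 0.0168
Did not escape in 13 iterations → in set

Answer: yes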